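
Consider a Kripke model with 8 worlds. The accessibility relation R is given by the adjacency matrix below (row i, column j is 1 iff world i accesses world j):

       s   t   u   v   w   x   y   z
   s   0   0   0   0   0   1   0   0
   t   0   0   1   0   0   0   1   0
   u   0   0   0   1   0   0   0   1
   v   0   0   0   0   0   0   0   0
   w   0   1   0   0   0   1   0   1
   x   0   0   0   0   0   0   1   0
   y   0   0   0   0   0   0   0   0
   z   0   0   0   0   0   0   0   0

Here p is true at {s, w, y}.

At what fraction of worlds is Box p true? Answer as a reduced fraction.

1/2

s: successors {x}; p there: x:F. ✗
t: successors {u, y}; p there: u:F, y:T. ✗
u: successors {v, z}; p there: v:F, z:F. ✗
v: no successors, so Box p holds vacuously. ✓
w: successors {t, x, z}; p there: t:F, x:F, z:F. ✗
x: successors {y}; p there: y:T. ✓
y: no successors, so Box p holds vacuously. ✓
z: no successors, so Box p holds vacuously. ✓
That's 4 of 8 worlds, so 4/8 = 1/2.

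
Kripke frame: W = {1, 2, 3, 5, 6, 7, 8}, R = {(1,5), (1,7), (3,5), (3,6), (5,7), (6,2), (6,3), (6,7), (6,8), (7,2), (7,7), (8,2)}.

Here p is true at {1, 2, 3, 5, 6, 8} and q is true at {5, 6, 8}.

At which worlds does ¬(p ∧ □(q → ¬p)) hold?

1: p ∧ □(q → ¬p) is F. ✓
2: p ∧ □(q → ¬p) is T. ✗
3: p ∧ □(q → ¬p) is F. ✓
5: p ∧ □(q → ¬p) is T. ✗
6: p ∧ □(q → ¬p) is F. ✓
7: p ∧ □(q → ¬p) is F. ✓
8: p ∧ □(q → ¬p) is T. ✗

{1, 3, 6, 7}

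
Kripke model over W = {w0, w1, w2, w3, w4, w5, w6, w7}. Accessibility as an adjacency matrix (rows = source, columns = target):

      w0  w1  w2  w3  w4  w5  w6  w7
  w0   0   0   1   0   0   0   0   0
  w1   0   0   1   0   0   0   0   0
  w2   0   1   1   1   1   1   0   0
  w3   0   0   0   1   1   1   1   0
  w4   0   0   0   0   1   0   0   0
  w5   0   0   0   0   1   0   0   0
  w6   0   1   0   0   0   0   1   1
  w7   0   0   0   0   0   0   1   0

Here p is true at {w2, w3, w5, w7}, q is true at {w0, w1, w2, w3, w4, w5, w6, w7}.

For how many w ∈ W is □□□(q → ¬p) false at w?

6

w0: successors {w2}; □□(q → ¬p) there: w2:F. ✗
w1: successors {w2}; □□(q → ¬p) there: w2:F. ✗
w2: successors {w1, w2, w3, w4, w5}; □□(q → ¬p) there: w1:F, w2:F, w3:F, w4:T, w5:T. ✗
w3: successors {w3, w4, w5, w6}; □□(q → ¬p) there: w3:F, w4:T, w5:T, w6:F. ✗
w4: successors {w4}; □□(q → ¬p) there: w4:T. ✓
w5: successors {w4}; □□(q → ¬p) there: w4:T. ✓
w6: successors {w1, w6, w7}; □□(q → ¬p) there: w1:F, w6:F, w7:F. ✗
w7: successors {w6}; □□(q → ¬p) there: w6:F. ✗
Satisfying worlds: {w4, w5}.
So □□□(q → ¬p) fails at the other 6 worlds.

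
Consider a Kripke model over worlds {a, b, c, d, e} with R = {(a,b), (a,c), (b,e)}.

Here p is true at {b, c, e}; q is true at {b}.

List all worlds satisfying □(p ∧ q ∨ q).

{c, d, e}

a: successors {b, c}; p ∧ q ∨ q there: b:T, c:F. ✗
b: successors {e}; p ∧ q ∨ q there: e:F. ✗
c: no successors, so □(p ∧ q ∨ q) holds vacuously. ✓
d: no successors, so □(p ∧ q ∨ q) holds vacuously. ✓
e: no successors, so □(p ∧ q ∨ q) holds vacuously. ✓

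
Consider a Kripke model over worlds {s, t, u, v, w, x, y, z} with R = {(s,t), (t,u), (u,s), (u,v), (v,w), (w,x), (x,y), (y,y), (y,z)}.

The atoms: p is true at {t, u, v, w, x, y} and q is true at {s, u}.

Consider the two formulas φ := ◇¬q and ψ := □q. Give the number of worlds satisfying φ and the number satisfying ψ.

6 and 2

For ◇¬q:
s: successors {t}; ¬q there: t:T. ✓
t: successors {u}; ¬q there: u:F. ✗
u: successors {s, v}; ¬q there: s:F, v:T. ✓
v: successors {w}; ¬q there: w:T. ✓
w: successors {x}; ¬q there: x:T. ✓
x: successors {y}; ¬q there: y:T. ✓
y: successors {y, z}; ¬q there: y:T, z:T. ✓
z: no successors, so ◇¬q fails. ✗
— 6 worlds.
For □q:
s: successors {t}; q there: t:F. ✗
t: successors {u}; q there: u:T. ✓
u: successors {s, v}; q there: s:T, v:F. ✗
v: successors {w}; q there: w:F. ✗
w: successors {x}; q there: x:F. ✗
x: successors {y}; q there: y:F. ✗
y: successors {y, z}; q there: y:F, z:F. ✗
z: no successors, so □q holds vacuously. ✓
— 2 worlds.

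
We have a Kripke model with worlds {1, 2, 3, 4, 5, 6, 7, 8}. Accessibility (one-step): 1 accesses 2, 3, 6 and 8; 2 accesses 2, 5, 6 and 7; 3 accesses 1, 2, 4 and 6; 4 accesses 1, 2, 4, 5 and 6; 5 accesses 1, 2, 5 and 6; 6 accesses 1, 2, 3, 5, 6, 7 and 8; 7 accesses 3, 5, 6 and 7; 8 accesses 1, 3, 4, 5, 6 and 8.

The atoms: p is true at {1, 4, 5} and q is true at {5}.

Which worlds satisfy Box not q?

{1, 3}

1: successors {2, 3, 6, 8}; not q there: 2:T, 3:T, 6:T, 8:T. ✓
2: successors {2, 5, 6, 7}; not q there: 2:T, 5:F, 6:T, 7:T. ✗
3: successors {1, 2, 4, 6}; not q there: 1:T, 2:T, 4:T, 6:T. ✓
4: successors {1, 2, 4, 5, 6}; not q there: 1:T, 2:T, 4:T, 5:F, 6:T. ✗
5: successors {1, 2, 5, 6}; not q there: 1:T, 2:T, 5:F, 6:T. ✗
6: successors {1, 2, 3, 5, 6, 7, 8}; not q there: 1:T, 2:T, 3:T, 5:F, 6:T, 7:T, 8:T. ✗
7: successors {3, 5, 6, 7}; not q there: 3:T, 5:F, 6:T, 7:T. ✗
8: successors {1, 3, 4, 5, 6, 8}; not q there: 1:T, 3:T, 4:T, 5:F, 6:T, 8:T. ✗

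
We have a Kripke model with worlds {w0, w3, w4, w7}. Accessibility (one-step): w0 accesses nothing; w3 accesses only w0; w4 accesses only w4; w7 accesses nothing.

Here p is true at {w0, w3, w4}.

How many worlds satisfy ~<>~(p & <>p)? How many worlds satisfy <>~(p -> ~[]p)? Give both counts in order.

For ~<>~(p & <>p):
w0: <>~(p & <>p) is F. ✓
w3: <>~(p & <>p) is T. ✗
w4: <>~(p & <>p) is F. ✓
w7: <>~(p & <>p) is F. ✓
— 3 worlds.
For <>~(p -> ~[]p):
w0: no successors, so <>~(p -> ~[]p) fails. ✗
w3: successors {w0}; ~(p -> ~[]p) there: w0:T. ✓
w4: successors {w4}; ~(p -> ~[]p) there: w4:T. ✓
w7: no successors, so <>~(p -> ~[]p) fails. ✗
— 2 worlds.

3 and 2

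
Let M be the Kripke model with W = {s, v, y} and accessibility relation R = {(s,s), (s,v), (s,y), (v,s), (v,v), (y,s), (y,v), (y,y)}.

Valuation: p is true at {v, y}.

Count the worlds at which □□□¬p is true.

s: successors {s, v, y}; □□¬p there: s:F, v:F, y:F. ✗
v: successors {s, v}; □□¬p there: s:F, v:F. ✗
y: successors {s, v, y}; □□¬p there: s:F, v:F, y:F. ✗
Satisfying worlds: ∅.

0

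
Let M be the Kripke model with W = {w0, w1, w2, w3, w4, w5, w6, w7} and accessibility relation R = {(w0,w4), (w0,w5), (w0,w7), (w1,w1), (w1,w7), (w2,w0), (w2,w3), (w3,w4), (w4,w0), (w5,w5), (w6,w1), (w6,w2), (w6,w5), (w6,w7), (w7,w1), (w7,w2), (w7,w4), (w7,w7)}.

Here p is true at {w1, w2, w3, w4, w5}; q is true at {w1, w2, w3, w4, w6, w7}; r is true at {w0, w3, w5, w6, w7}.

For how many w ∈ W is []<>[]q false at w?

6

w0: successors {w4, w5, w7}; <>[]q there: w4:F, w5:F, w7:T. ✗
w1: successors {w1, w7}; <>[]q there: w1:T, w7:T. ✓
w2: successors {w0, w3}; <>[]q there: w0:T, w3:F. ✗
w3: successors {w4}; <>[]q there: w4:F. ✗
w4: successors {w0}; <>[]q there: w0:T. ✓
w5: successors {w5}; <>[]q there: w5:F. ✗
w6: successors {w1, w2, w5, w7}; <>[]q there: w1:T, w2:T, w5:F, w7:T. ✗
w7: successors {w1, w2, w4, w7}; <>[]q there: w1:T, w2:T, w4:F, w7:T. ✗
Satisfying worlds: {w1, w4}.
So []<>[]q fails at the other 6 worlds.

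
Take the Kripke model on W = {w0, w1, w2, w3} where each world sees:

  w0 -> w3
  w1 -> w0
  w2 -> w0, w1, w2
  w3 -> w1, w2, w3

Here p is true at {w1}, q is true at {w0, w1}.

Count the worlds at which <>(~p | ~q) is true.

4

w0: successors {w3}; ~p | ~q there: w3:T. ✓
w1: successors {w0}; ~p | ~q there: w0:T. ✓
w2: successors {w0, w1, w2}; ~p | ~q there: w0:T, w1:F, w2:T. ✓
w3: successors {w1, w2, w3}; ~p | ~q there: w1:F, w2:T, w3:T. ✓
Satisfying worlds: {w0, w1, w2, w3}.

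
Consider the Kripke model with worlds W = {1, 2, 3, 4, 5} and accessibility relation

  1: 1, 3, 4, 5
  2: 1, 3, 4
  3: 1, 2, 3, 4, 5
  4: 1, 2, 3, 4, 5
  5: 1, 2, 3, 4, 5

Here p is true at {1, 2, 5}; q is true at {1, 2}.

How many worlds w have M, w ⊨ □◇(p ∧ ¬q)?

2

1: successors {1, 3, 4, 5}; ◇(p ∧ ¬q) there: 1:T, 3:T, 4:T, 5:T. ✓
2: successors {1, 3, 4}; ◇(p ∧ ¬q) there: 1:T, 3:T, 4:T. ✓
3: successors {1, 2, 3, 4, 5}; ◇(p ∧ ¬q) there: 1:T, 2:F, 3:T, 4:T, 5:T. ✗
4: successors {1, 2, 3, 4, 5}; ◇(p ∧ ¬q) there: 1:T, 2:F, 3:T, 4:T, 5:T. ✗
5: successors {1, 2, 3, 4, 5}; ◇(p ∧ ¬q) there: 1:T, 2:F, 3:T, 4:T, 5:T. ✗
Satisfying worlds: {1, 2}.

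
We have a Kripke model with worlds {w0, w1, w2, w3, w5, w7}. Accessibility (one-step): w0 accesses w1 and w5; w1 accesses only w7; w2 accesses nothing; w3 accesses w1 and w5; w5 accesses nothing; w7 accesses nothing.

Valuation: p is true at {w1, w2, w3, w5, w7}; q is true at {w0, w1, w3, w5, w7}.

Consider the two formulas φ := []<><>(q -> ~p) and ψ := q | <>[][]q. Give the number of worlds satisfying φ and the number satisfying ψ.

3 and 5

For []<><>(q -> ~p):
w0: successors {w1, w5}; <><>(q -> ~p) there: w1:F, w5:F. ✗
w1: successors {w7}; <><>(q -> ~p) there: w7:F. ✗
w2: no successors, so []<><>(q -> ~p) holds vacuously. ✓
w3: successors {w1, w5}; <><>(q -> ~p) there: w1:F, w5:F. ✗
w5: no successors, so []<><>(q -> ~p) holds vacuously. ✓
w7: no successors, so []<><>(q -> ~p) holds vacuously. ✓
— 3 worlds.
For q | <>[][]q:
w0: q is T, <>[][]q is T. ✓
w1: q is T, <>[][]q is T. ✓
w2: q is F, <>[][]q is F. ✗
w3: q is T, <>[][]q is T. ✓
w5: q is T, <>[][]q is F. ✓
w7: q is T, <>[][]q is F. ✓
— 5 worlds.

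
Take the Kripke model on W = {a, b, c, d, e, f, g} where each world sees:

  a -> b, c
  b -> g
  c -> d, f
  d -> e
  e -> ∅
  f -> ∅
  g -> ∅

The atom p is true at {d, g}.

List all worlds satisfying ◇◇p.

{a}

a: successors {b, c}; ◇p there: b:T, c:T. ✓
b: successors {g}; ◇p there: g:F. ✗
c: successors {d, f}; ◇p there: d:F, f:F. ✗
d: successors {e}; ◇p there: e:F. ✗
e: no successors, so ◇◇p fails. ✗
f: no successors, so ◇◇p fails. ✗
g: no successors, so ◇◇p fails. ✗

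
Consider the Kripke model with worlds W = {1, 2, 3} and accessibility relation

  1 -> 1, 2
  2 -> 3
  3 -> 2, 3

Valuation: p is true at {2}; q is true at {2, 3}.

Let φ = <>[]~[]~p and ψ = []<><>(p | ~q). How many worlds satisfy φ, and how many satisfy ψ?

2 and 3

For <>[]~[]~p:
1: successors {1, 2}; []~[]~p there: 1:F, 2:T. ✓
2: successors {3}; []~[]~p there: 3:F. ✗
3: successors {2, 3}; []~[]~p there: 2:T, 3:F. ✓
— 2 worlds.
For []<><>(p | ~q):
1: successors {1, 2}; <><>(p | ~q) there: 1:T, 2:T. ✓
2: successors {3}; <><>(p | ~q) there: 3:T. ✓
3: successors {2, 3}; <><>(p | ~q) there: 2:T, 3:T. ✓
— 3 worlds.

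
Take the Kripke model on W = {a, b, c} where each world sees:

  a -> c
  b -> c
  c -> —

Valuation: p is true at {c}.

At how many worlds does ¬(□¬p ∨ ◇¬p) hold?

2

a: □¬p ∨ ◇¬p is F. ✓
b: □¬p ∨ ◇¬p is F. ✓
c: □¬p ∨ ◇¬p is T. ✗
Satisfying worlds: {a, b}.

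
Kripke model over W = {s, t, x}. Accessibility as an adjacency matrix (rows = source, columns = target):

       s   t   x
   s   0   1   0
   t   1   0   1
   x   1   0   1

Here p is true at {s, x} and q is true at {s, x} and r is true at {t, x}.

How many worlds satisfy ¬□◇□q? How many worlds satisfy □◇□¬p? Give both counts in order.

0 and 1

For ¬□◇□q:
s: □◇□q is T. ✗
t: □◇□q is T. ✗
x: □◇□q is T. ✗
— 0 worlds.
For □◇□¬p:
s: successors {t}; ◇□¬p there: t:T. ✓
t: successors {s, x}; ◇□¬p there: s:F, x:T. ✗
x: successors {s, x}; ◇□¬p there: s:F, x:T. ✗
— 1 world.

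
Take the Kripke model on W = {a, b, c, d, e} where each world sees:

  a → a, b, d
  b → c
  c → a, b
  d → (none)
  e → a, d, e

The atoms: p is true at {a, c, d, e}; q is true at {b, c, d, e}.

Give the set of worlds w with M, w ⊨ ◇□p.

a: successors {a, b, d}; □p there: a:F, b:T, d:T. ✓
b: successors {c}; □p there: c:F. ✗
c: successors {a, b}; □p there: a:F, b:T. ✓
d: no successors, so ◇□p fails. ✗
e: successors {a, d, e}; □p there: a:F, d:T, e:T. ✓

{a, c, e}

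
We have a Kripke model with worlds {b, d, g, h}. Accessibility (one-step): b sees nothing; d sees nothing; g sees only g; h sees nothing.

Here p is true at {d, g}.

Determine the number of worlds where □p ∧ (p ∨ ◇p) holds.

2

b: □p is T, p ∨ ◇p is F. ✗
d: □p is T, p ∨ ◇p is T. ✓
g: □p is T, p ∨ ◇p is T. ✓
h: □p is T, p ∨ ◇p is F. ✗
Satisfying worlds: {d, g}.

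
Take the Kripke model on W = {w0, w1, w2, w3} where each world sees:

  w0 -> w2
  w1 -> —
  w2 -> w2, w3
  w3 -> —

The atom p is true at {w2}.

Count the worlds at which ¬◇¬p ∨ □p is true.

3

w0: ¬◇¬p is T, □p is T. ✓
w1: ¬◇¬p is T, □p is T. ✓
w2: ¬◇¬p is F, □p is F. ✗
w3: ¬◇¬p is T, □p is T. ✓
Satisfying worlds: {w0, w1, w3}.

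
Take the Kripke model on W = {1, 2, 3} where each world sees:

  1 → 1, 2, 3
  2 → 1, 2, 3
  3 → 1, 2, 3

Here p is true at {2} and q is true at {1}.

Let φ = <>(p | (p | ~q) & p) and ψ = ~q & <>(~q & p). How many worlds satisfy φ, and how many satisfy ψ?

For <>(p | (p | ~q) & p):
1: successors {1, 2, 3}; p | (p | ~q) & p there: 1:F, 2:T, 3:F. ✓
2: successors {1, 2, 3}; p | (p | ~q) & p there: 1:F, 2:T, 3:F. ✓
3: successors {1, 2, 3}; p | (p | ~q) & p there: 1:F, 2:T, 3:F. ✓
— 3 worlds.
For ~q & <>(~q & p):
1: ~q is F, <>(~q & p) is T. ✗
2: ~q is T, <>(~q & p) is T. ✓
3: ~q is T, <>(~q & p) is T. ✓
— 2 worlds.

3 and 2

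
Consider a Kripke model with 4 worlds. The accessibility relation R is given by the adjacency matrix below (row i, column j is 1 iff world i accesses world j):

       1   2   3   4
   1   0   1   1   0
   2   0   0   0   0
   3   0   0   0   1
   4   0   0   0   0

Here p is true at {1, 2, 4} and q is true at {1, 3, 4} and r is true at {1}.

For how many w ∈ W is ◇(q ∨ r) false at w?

1: successors {2, 3}; q ∨ r there: 2:F, 3:T. ✓
2: no successors, so ◇(q ∨ r) fails. ✗
3: successors {4}; q ∨ r there: 4:T. ✓
4: no successors, so ◇(q ∨ r) fails. ✗
Satisfying worlds: {1, 3}.
So ◇(q ∨ r) fails at the other 2 worlds.

2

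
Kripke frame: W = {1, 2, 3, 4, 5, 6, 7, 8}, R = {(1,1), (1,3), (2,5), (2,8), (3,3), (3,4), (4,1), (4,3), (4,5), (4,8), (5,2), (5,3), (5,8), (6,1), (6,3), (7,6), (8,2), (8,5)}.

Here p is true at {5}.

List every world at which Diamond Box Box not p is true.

1: successors {1, 3}; Box Box not p there: 1:T, 3:F. ✓
2: successors {5, 8}; Box Box not p there: 5:F, 8:F. ✗
3: successors {3, 4}; Box Box not p there: 3:F, 4:F. ✗
4: successors {1, 3, 5, 8}; Box Box not p there: 1:T, 3:F, 5:F, 8:F. ✓
5: successors {2, 3, 8}; Box Box not p there: 2:F, 3:F, 8:F. ✗
6: successors {1, 3}; Box Box not p there: 1:T, 3:F. ✓
7: successors {6}; Box Box not p there: 6:T. ✓
8: successors {2, 5}; Box Box not p there: 2:F, 5:F. ✗

{1, 4, 6, 7}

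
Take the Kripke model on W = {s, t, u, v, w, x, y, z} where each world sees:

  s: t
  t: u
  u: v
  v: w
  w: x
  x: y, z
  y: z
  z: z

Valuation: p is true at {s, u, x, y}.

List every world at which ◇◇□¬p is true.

{s, t, w, x, y, z}

s: successors {t}; ◇□¬p there: t:T. ✓
t: successors {u}; ◇□¬p there: u:T. ✓
u: successors {v}; ◇□¬p there: v:F. ✗
v: successors {w}; ◇□¬p there: w:F. ✗
w: successors {x}; ◇□¬p there: x:T. ✓
x: successors {y, z}; ◇□¬p there: y:T, z:T. ✓
y: successors {z}; ◇□¬p there: z:T. ✓
z: successors {z}; ◇□¬p there: z:T. ✓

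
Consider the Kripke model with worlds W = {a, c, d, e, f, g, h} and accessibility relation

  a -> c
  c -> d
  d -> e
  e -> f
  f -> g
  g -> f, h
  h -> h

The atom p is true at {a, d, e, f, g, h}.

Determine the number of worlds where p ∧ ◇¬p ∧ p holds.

a: p ∧ ◇¬p is T, p is T. ✓
c: p ∧ ◇¬p is F, p is F. ✗
d: p ∧ ◇¬p is F, p is T. ✗
e: p ∧ ◇¬p is F, p is T. ✗
f: p ∧ ◇¬p is F, p is T. ✗
g: p ∧ ◇¬p is F, p is T. ✗
h: p ∧ ◇¬p is F, p is T. ✗
Satisfying worlds: {a}.

1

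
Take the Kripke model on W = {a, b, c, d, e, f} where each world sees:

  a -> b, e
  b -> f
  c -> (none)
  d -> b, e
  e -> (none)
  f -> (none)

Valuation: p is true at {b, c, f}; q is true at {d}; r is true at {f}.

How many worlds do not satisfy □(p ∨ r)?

2

a: successors {b, e}; p ∨ r there: b:T, e:F. ✗
b: successors {f}; p ∨ r there: f:T. ✓
c: no successors, so □(p ∨ r) holds vacuously. ✓
d: successors {b, e}; p ∨ r there: b:T, e:F. ✗
e: no successors, so □(p ∨ r) holds vacuously. ✓
f: no successors, so □(p ∨ r) holds vacuously. ✓
Satisfying worlds: {b, c, e, f}.
So □(p ∨ r) fails at the other 2 worlds.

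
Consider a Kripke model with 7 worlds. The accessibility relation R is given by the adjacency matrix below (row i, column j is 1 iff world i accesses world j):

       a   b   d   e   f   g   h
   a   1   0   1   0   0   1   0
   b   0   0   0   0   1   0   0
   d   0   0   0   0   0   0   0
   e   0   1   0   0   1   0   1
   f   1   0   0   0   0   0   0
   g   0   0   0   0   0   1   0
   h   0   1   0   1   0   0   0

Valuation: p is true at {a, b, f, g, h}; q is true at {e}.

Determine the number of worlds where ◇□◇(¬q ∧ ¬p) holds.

3

a: successors {a, d, g}; □◇(¬q ∧ ¬p) there: a:F, d:T, g:F. ✓
b: successors {f}; □◇(¬q ∧ ¬p) there: f:T. ✓
d: no successors, so ◇□◇(¬q ∧ ¬p) fails. ✗
e: successors {b, f, h}; □◇(¬q ∧ ¬p) there: b:F, f:T, h:F. ✓
f: successors {a}; □◇(¬q ∧ ¬p) there: a:F. ✗
g: successors {g}; □◇(¬q ∧ ¬p) there: g:F. ✗
h: successors {b, e}; □◇(¬q ∧ ¬p) there: b:F, e:F. ✗
Satisfying worlds: {a, b, e}.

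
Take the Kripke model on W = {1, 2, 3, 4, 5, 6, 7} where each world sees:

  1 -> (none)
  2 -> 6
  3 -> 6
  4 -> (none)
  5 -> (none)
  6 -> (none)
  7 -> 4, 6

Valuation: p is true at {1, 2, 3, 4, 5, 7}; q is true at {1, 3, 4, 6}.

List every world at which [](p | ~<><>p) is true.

{1, 2, 3, 4, 5, 6, 7}

1: no successors, so [](p | ~<><>p) holds vacuously. ✓
2: successors {6}; p | ~<><>p there: 6:T. ✓
3: successors {6}; p | ~<><>p there: 6:T. ✓
4: no successors, so [](p | ~<><>p) holds vacuously. ✓
5: no successors, so [](p | ~<><>p) holds vacuously. ✓
6: no successors, so [](p | ~<><>p) holds vacuously. ✓
7: successors {4, 6}; p | ~<><>p there: 4:T, 6:T. ✓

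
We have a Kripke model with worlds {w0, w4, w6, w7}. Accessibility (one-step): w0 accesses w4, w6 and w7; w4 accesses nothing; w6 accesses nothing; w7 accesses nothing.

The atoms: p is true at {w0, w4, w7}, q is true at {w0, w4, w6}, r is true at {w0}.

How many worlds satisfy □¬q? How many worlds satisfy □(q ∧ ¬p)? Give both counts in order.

3 and 3

For □¬q:
w0: successors {w4, w6, w7}; ¬q there: w4:F, w6:F, w7:T. ✗
w4: no successors, so □¬q holds vacuously. ✓
w6: no successors, so □¬q holds vacuously. ✓
w7: no successors, so □¬q holds vacuously. ✓
— 3 worlds.
For □(q ∧ ¬p):
w0: successors {w4, w6, w7}; q ∧ ¬p there: w4:F, w6:T, w7:F. ✗
w4: no successors, so □(q ∧ ¬p) holds vacuously. ✓
w6: no successors, so □(q ∧ ¬p) holds vacuously. ✓
w7: no successors, so □(q ∧ ¬p) holds vacuously. ✓
— 3 worlds.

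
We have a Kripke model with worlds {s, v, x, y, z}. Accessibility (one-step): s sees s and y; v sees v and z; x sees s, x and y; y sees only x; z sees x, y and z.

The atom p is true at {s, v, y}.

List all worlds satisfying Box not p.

s: successors {s, y}; not p there: s:F, y:F. ✗
v: successors {v, z}; not p there: v:F, z:T. ✗
x: successors {s, x, y}; not p there: s:F, x:T, y:F. ✗
y: successors {x}; not p there: x:T. ✓
z: successors {x, y, z}; not p there: x:T, y:F, z:T. ✗

{y}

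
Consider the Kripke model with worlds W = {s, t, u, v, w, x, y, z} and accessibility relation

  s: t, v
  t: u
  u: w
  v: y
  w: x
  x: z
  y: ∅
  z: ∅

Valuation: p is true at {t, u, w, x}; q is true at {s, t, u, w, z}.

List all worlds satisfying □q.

{t, u, x, y, z}

s: successors {t, v}; q there: t:T, v:F. ✗
t: successors {u}; q there: u:T. ✓
u: successors {w}; q there: w:T. ✓
v: successors {y}; q there: y:F. ✗
w: successors {x}; q there: x:F. ✗
x: successors {z}; q there: z:T. ✓
y: no successors, so □q holds vacuously. ✓
z: no successors, so □q holds vacuously. ✓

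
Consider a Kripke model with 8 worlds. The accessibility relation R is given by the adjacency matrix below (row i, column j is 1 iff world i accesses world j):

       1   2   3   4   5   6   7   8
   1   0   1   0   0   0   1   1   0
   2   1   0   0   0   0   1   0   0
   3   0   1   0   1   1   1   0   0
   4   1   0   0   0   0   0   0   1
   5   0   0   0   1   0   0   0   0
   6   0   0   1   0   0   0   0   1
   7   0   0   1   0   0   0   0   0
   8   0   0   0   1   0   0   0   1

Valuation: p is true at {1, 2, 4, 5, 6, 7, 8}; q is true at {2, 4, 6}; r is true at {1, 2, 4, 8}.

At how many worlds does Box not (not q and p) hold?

2

1: successors {2, 6, 7}; not (not q and p) there: 2:T, 6:T, 7:F. ✗
2: successors {1, 6}; not (not q and p) there: 1:F, 6:T. ✗
3: successors {2, 4, 5, 6}; not (not q and p) there: 2:T, 4:T, 5:F, 6:T. ✗
4: successors {1, 8}; not (not q and p) there: 1:F, 8:F. ✗
5: successors {4}; not (not q and p) there: 4:T. ✓
6: successors {3, 8}; not (not q and p) there: 3:T, 8:F. ✗
7: successors {3}; not (not q and p) there: 3:T. ✓
8: successors {4, 8}; not (not q and p) there: 4:T, 8:F. ✗
Satisfying worlds: {5, 7}.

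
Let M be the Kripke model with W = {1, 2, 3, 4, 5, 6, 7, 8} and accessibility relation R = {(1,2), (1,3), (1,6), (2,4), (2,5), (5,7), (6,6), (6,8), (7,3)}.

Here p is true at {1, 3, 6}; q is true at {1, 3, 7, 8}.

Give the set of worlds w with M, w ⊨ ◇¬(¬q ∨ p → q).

1: successors {2, 3, 6}; ¬(¬q ∨ p → q) there: 2:T, 3:F, 6:T. ✓
2: successors {4, 5}; ¬(¬q ∨ p → q) there: 4:T, 5:T. ✓
3: no successors, so ◇¬(¬q ∨ p → q) fails. ✗
4: no successors, so ◇¬(¬q ∨ p → q) fails. ✗
5: successors {7}; ¬(¬q ∨ p → q) there: 7:F. ✗
6: successors {6, 8}; ¬(¬q ∨ p → q) there: 6:T, 8:F. ✓
7: successors {3}; ¬(¬q ∨ p → q) there: 3:F. ✗
8: no successors, so ◇¬(¬q ∨ p → q) fails. ✗

{1, 2, 6}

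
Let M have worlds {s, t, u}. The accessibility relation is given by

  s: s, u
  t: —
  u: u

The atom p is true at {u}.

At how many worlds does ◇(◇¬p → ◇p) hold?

2

s: successors {s, u}; ◇¬p → ◇p there: s:T, u:T. ✓
t: no successors, so ◇(◇¬p → ◇p) fails. ✗
u: successors {u}; ◇¬p → ◇p there: u:T. ✓
Satisfying worlds: {s, u}.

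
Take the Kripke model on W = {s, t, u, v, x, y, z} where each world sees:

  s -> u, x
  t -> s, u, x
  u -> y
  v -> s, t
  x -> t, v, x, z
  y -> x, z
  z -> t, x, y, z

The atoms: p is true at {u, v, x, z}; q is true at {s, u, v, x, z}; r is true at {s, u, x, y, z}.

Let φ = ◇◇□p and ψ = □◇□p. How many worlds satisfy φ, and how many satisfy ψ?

For ◇◇□p:
s: successors {u, x}; ◇□p there: u:T, x:F. ✓
t: successors {s, u, x}; ◇□p there: s:F, u:T, x:F. ✓
u: successors {y}; ◇□p there: y:F. ✗
v: successors {s, t}; ◇□p there: s:F, t:T. ✓
x: successors {t, v, x, z}; ◇□p there: t:T, v:T, x:F, z:T. ✓
y: successors {x, z}; ◇□p there: x:F, z:T. ✓
z: successors {t, x, y, z}; ◇□p there: t:T, x:F, y:F, z:T. ✓
— 6 worlds.
For □◇□p:
s: successors {u, x}; ◇□p there: u:T, x:F. ✗
t: successors {s, u, x}; ◇□p there: s:F, u:T, x:F. ✗
u: successors {y}; ◇□p there: y:F. ✗
v: successors {s, t}; ◇□p there: s:F, t:T. ✗
x: successors {t, v, x, z}; ◇□p there: t:T, v:T, x:F, z:T. ✗
y: successors {x, z}; ◇□p there: x:F, z:T. ✗
z: successors {t, x, y, z}; ◇□p there: t:T, x:F, y:F, z:T. ✗
— 0 worlds.

6 and 0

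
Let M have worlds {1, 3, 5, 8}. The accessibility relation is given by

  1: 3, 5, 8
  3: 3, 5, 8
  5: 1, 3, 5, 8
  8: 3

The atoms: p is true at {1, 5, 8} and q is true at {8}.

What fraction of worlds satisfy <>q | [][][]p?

1: <>q is T, [][][]p is F. ✓
3: <>q is T, [][][]p is F. ✓
5: <>q is T, [][][]p is F. ✓
8: <>q is F, [][][]p is F. ✗
That's 3 of 4 worlds, so 3/4.

3/4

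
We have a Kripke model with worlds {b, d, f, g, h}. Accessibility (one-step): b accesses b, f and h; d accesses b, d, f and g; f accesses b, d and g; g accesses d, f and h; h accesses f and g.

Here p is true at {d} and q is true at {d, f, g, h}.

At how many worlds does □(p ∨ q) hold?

2

b: successors {b, f, h}; p ∨ q there: b:F, f:T, h:T. ✗
d: successors {b, d, f, g}; p ∨ q there: b:F, d:T, f:T, g:T. ✗
f: successors {b, d, g}; p ∨ q there: b:F, d:T, g:T. ✗
g: successors {d, f, h}; p ∨ q there: d:T, f:T, h:T. ✓
h: successors {f, g}; p ∨ q there: f:T, g:T. ✓
Satisfying worlds: {g, h}.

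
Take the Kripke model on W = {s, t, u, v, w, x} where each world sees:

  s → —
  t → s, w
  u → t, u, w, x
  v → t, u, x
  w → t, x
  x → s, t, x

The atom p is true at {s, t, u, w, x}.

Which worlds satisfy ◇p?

s: no successors, so ◇p fails. ✗
t: successors {s, w}; p there: s:T, w:T. ✓
u: successors {t, u, w, x}; p there: t:T, u:T, w:T, x:T. ✓
v: successors {t, u, x}; p there: t:T, u:T, x:T. ✓
w: successors {t, x}; p there: t:T, x:T. ✓
x: successors {s, t, x}; p there: s:T, t:T, x:T. ✓

{t, u, v, w, x}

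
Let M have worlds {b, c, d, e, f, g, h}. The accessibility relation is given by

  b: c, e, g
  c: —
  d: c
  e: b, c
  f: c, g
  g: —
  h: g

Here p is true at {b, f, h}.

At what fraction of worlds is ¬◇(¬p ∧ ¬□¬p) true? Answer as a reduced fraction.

b: ◇(¬p ∧ ¬□¬p) is T. ✗
c: ◇(¬p ∧ ¬□¬p) is F. ✓
d: ◇(¬p ∧ ¬□¬p) is F. ✓
e: ◇(¬p ∧ ¬□¬p) is F. ✓
f: ◇(¬p ∧ ¬□¬p) is F. ✓
g: ◇(¬p ∧ ¬□¬p) is F. ✓
h: ◇(¬p ∧ ¬□¬p) is F. ✓
That's 6 of 7 worlds, so 6/7.

6/7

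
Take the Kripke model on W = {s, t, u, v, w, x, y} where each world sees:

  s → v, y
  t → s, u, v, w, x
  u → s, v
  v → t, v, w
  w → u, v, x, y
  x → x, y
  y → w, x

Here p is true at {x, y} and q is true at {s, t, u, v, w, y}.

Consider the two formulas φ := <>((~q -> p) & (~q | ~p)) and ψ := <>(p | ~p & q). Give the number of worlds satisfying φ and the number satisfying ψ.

7 and 7

For <>((~q -> p) & (~q | ~p)):
s: successors {v, y}; (~q -> p) & (~q | ~p) there: v:T, y:F. ✓
t: successors {s, u, v, w, x}; (~q -> p) & (~q | ~p) there: s:T, u:T, v:T, w:T, x:T. ✓
u: successors {s, v}; (~q -> p) & (~q | ~p) there: s:T, v:T. ✓
v: successors {t, v, w}; (~q -> p) & (~q | ~p) there: t:T, v:T, w:T. ✓
w: successors {u, v, x, y}; (~q -> p) & (~q | ~p) there: u:T, v:T, x:T, y:F. ✓
x: successors {x, y}; (~q -> p) & (~q | ~p) there: x:T, y:F. ✓
y: successors {w, x}; (~q -> p) & (~q | ~p) there: w:T, x:T. ✓
— 7 worlds.
For <>(p | ~p & q):
s: successors {v, y}; p | ~p & q there: v:T, y:T. ✓
t: successors {s, u, v, w, x}; p | ~p & q there: s:T, u:T, v:T, w:T, x:T. ✓
u: successors {s, v}; p | ~p & q there: s:T, v:T. ✓
v: successors {t, v, w}; p | ~p & q there: t:T, v:T, w:T. ✓
w: successors {u, v, x, y}; p | ~p & q there: u:T, v:T, x:T, y:T. ✓
x: successors {x, y}; p | ~p & q there: x:T, y:T. ✓
y: successors {w, x}; p | ~p & q there: w:T, x:T. ✓
— 7 worlds.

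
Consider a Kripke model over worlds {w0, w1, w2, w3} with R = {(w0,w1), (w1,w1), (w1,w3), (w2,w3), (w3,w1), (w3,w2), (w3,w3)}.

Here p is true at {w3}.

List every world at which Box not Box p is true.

w0: successors {w1}; not Box p there: w1:T. ✓
w1: successors {w1, w3}; not Box p there: w1:T, w3:T. ✓
w2: successors {w3}; not Box p there: w3:T. ✓
w3: successors {w1, w2, w3}; not Box p there: w1:T, w2:F, w3:T. ✗

{w0, w1, w2}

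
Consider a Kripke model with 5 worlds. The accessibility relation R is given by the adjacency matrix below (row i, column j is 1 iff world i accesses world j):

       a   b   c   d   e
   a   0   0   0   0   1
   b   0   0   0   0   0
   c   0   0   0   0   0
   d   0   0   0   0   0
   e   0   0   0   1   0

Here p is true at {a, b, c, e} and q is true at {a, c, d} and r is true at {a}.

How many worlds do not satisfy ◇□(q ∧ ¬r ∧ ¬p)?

a: successors {e}; □(q ∧ ¬r ∧ ¬p) there: e:T. ✓
b: no successors, so ◇□(q ∧ ¬r ∧ ¬p) fails. ✗
c: no successors, so ◇□(q ∧ ¬r ∧ ¬p) fails. ✗
d: no successors, so ◇□(q ∧ ¬r ∧ ¬p) fails. ✗
e: successors {d}; □(q ∧ ¬r ∧ ¬p) there: d:T. ✓
Satisfying worlds: {a, e}.
So ◇□(q ∧ ¬r ∧ ¬p) fails at the other 3 worlds.

3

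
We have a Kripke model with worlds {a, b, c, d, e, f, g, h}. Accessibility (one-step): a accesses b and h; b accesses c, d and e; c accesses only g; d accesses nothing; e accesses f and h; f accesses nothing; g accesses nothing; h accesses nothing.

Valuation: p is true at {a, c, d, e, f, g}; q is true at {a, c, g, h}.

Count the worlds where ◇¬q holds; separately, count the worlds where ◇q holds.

For ◇¬q:
a: successors {b, h}; ¬q there: b:T, h:F. ✓
b: successors {c, d, e}; ¬q there: c:F, d:T, e:T. ✓
c: successors {g}; ¬q there: g:F. ✗
d: no successors, so ◇¬q fails. ✗
e: successors {f, h}; ¬q there: f:T, h:F. ✓
f: no successors, so ◇¬q fails. ✗
g: no successors, so ◇¬q fails. ✗
h: no successors, so ◇¬q fails. ✗
— 3 worlds.
For ◇q:
a: successors {b, h}; q there: b:F, h:T. ✓
b: successors {c, d, e}; q there: c:T, d:F, e:F. ✓
c: successors {g}; q there: g:T. ✓
d: no successors, so ◇q fails. ✗
e: successors {f, h}; q there: f:F, h:T. ✓
f: no successors, so ◇q fails. ✗
g: no successors, so ◇q fails. ✗
h: no successors, so ◇q fails. ✗
— 4 worlds.

3 and 4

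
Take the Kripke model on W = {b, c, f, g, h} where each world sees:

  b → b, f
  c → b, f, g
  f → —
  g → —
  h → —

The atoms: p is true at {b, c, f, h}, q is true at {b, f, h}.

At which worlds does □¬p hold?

{f, g, h}

b: successors {b, f}; ¬p there: b:F, f:F. ✗
c: successors {b, f, g}; ¬p there: b:F, f:F, g:T. ✗
f: no successors, so □¬p holds vacuously. ✓
g: no successors, so □¬p holds vacuously. ✓
h: no successors, so □¬p holds vacuously. ✓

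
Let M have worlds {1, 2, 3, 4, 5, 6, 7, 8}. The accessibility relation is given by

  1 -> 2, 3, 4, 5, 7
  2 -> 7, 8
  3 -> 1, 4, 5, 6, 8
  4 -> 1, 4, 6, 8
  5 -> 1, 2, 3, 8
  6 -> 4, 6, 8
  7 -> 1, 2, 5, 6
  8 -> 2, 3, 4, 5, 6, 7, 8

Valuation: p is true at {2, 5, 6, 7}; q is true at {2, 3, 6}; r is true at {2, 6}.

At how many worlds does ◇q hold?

1: successors {2, 3, 4, 5, 7}; q there: 2:T, 3:T, 4:F, 5:F, 7:F. ✓
2: successors {7, 8}; q there: 7:F, 8:F. ✗
3: successors {1, 4, 5, 6, 8}; q there: 1:F, 4:F, 5:F, 6:T, 8:F. ✓
4: successors {1, 4, 6, 8}; q there: 1:F, 4:F, 6:T, 8:F. ✓
5: successors {1, 2, 3, 8}; q there: 1:F, 2:T, 3:T, 8:F. ✓
6: successors {4, 6, 8}; q there: 4:F, 6:T, 8:F. ✓
7: successors {1, 2, 5, 6}; q there: 1:F, 2:T, 5:F, 6:T. ✓
8: successors {2, 3, 4, 5, 6, 7, 8}; q there: 2:T, 3:T, 4:F, 5:F, 6:T, 7:F, 8:F. ✓
Satisfying worlds: {1, 3, 4, 5, 6, 7, 8}.

7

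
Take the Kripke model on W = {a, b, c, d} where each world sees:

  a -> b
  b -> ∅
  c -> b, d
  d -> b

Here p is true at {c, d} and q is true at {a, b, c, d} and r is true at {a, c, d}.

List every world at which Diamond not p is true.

{a, c, d}

a: successors {b}; not p there: b:T. ✓
b: no successors, so Diamond not p fails. ✗
c: successors {b, d}; not p there: b:T, d:F. ✓
d: successors {b}; not p there: b:T. ✓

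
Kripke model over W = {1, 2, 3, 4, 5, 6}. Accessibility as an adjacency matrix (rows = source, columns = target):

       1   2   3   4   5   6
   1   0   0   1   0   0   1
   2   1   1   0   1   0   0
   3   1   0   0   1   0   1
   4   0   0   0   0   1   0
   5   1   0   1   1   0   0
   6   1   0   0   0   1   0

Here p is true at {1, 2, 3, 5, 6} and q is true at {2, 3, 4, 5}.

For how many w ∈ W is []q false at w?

1: successors {3, 6}; q there: 3:T, 6:F. ✗
2: successors {1, 2, 4}; q there: 1:F, 2:T, 4:T. ✗
3: successors {1, 4, 6}; q there: 1:F, 4:T, 6:F. ✗
4: successors {5}; q there: 5:T. ✓
5: successors {1, 3, 4}; q there: 1:F, 3:T, 4:T. ✗
6: successors {1, 5}; q there: 1:F, 5:T. ✗
Satisfying worlds: {4}.
So []q fails at the other 5 worlds.

5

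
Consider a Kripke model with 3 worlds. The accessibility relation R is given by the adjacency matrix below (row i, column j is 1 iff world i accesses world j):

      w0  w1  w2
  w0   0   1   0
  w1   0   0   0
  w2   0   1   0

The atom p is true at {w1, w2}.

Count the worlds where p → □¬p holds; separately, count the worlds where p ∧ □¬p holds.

2 and 1

For p → □¬p:
w0: p is F, □¬p is F. ✓
w1: p is T, □¬p is T. ✓
w2: p is T, □¬p is F. ✗
— 2 worlds.
For p ∧ □¬p:
w0: p is F, □¬p is F. ✗
w1: p is T, □¬p is T. ✓
w2: p is T, □¬p is F. ✗
— 1 world.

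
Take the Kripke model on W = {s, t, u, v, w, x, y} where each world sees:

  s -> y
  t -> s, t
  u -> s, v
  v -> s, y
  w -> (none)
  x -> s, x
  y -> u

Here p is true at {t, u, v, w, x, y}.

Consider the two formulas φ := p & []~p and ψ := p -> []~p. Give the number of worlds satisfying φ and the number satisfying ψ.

1 and 2

For p & []~p:
s: p is F, []~p is F. ✗
t: p is T, []~p is F. ✗
u: p is T, []~p is F. ✗
v: p is T, []~p is F. ✗
w: p is T, []~p is T. ✓
x: p is T, []~p is F. ✗
y: p is T, []~p is F. ✗
— 1 world.
For p -> []~p:
s: p is F, []~p is F. ✓
t: p is T, []~p is F. ✗
u: p is T, []~p is F. ✗
v: p is T, []~p is F. ✗
w: p is T, []~p is T. ✓
x: p is T, []~p is F. ✗
y: p is T, []~p is F. ✗
— 2 worlds.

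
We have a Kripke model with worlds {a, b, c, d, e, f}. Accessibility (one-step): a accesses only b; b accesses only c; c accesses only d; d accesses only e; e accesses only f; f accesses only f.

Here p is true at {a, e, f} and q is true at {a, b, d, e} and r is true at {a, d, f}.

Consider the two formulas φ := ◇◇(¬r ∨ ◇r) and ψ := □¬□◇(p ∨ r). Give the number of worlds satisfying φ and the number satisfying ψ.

For ◇◇(¬r ∨ ◇r):
a: successors {b}; ◇(¬r ∨ ◇r) there: b:T. ✓
b: successors {c}; ◇(¬r ∨ ◇r) there: c:F. ✗
c: successors {d}; ◇(¬r ∨ ◇r) there: d:T. ✓
d: successors {e}; ◇(¬r ∨ ◇r) there: e:T. ✓
e: successors {f}; ◇(¬r ∨ ◇r) there: f:T. ✓
f: successors {f}; ◇(¬r ∨ ◇r) there: f:T. ✓
— 5 worlds.
For □¬□◇(p ∨ r):
a: successors {b}; ¬□◇(p ∨ r) there: b:F. ✗
b: successors {c}; ¬□◇(p ∨ r) there: c:F. ✗
c: successors {d}; ¬□◇(p ∨ r) there: d:F. ✗
d: successors {e}; ¬□◇(p ∨ r) there: e:F. ✗
e: successors {f}; ¬□◇(p ∨ r) there: f:F. ✗
f: successors {f}; ¬□◇(p ∨ r) there: f:F. ✗
— 0 worlds.

5 and 0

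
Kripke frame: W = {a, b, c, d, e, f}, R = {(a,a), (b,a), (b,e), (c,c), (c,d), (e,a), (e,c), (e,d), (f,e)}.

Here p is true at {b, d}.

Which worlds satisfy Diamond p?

a: successors {a}; p there: a:F. ✗
b: successors {a, e}; p there: a:F, e:F. ✗
c: successors {c, d}; p there: c:F, d:T. ✓
d: no successors, so Diamond p fails. ✗
e: successors {a, c, d}; p there: a:F, c:F, d:T. ✓
f: successors {e}; p there: e:F. ✗

{c, e}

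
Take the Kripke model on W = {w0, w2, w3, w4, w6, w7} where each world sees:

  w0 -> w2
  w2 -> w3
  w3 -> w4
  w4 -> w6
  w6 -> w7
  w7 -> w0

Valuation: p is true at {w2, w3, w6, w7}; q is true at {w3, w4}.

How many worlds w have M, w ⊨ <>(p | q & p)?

4

w0: successors {w2}; p | q & p there: w2:T. ✓
w2: successors {w3}; p | q & p there: w3:T. ✓
w3: successors {w4}; p | q & p there: w4:F. ✗
w4: successors {w6}; p | q & p there: w6:T. ✓
w6: successors {w7}; p | q & p there: w7:T. ✓
w7: successors {w0}; p | q & p there: w0:F. ✗
Satisfying worlds: {w0, w2, w4, w6}.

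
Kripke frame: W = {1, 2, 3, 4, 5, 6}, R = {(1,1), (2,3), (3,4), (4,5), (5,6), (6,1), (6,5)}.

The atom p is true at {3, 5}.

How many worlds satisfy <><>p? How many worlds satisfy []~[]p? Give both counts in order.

For <><>p:
1: successors {1}; <>p there: 1:F. ✗
2: successors {3}; <>p there: 3:F. ✗
3: successors {4}; <>p there: 4:T. ✓
4: successors {5}; <>p there: 5:F. ✗
5: successors {6}; <>p there: 6:T. ✓
6: successors {1, 5}; <>p there: 1:F, 5:F. ✗
— 2 worlds.
For []~[]p:
1: successors {1}; ~[]p there: 1:T. ✓
2: successors {3}; ~[]p there: 3:T. ✓
3: successors {4}; ~[]p there: 4:F. ✗
4: successors {5}; ~[]p there: 5:T. ✓
5: successors {6}; ~[]p there: 6:T. ✓
6: successors {1, 5}; ~[]p there: 1:T, 5:T. ✓
— 5 worlds.

2 and 5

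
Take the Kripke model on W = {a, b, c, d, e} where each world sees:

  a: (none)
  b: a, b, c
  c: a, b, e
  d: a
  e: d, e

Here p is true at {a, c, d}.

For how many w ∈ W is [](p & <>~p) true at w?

a: no successors, so [](p & <>~p) holds vacuously. ✓
b: successors {a, b, c}; p & <>~p there: a:F, b:F, c:T. ✗
c: successors {a, b, e}; p & <>~p there: a:F, b:F, e:F. ✗
d: successors {a}; p & <>~p there: a:F. ✗
e: successors {d, e}; p & <>~p there: d:F, e:F. ✗
Satisfying worlds: {a}.

1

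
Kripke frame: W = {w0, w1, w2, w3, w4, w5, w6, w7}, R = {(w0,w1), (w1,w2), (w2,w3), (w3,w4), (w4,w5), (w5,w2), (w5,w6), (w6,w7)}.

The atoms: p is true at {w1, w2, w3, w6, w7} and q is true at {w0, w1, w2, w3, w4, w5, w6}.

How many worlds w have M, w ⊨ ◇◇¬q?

w0: successors {w1}; ◇¬q there: w1:F. ✗
w1: successors {w2}; ◇¬q there: w2:F. ✗
w2: successors {w3}; ◇¬q there: w3:F. ✗
w3: successors {w4}; ◇¬q there: w4:F. ✗
w4: successors {w5}; ◇¬q there: w5:F. ✗
w5: successors {w2, w6}; ◇¬q there: w2:F, w6:T. ✓
w6: successors {w7}; ◇¬q there: w7:F. ✗
w7: no successors, so ◇◇¬q fails. ✗
Satisfying worlds: {w5}.

1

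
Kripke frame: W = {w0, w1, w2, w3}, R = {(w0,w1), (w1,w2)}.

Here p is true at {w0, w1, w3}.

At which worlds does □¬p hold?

w0: successors {w1}; ¬p there: w1:F. ✗
w1: successors {w2}; ¬p there: w2:T. ✓
w2: no successors, so □¬p holds vacuously. ✓
w3: no successors, so □¬p holds vacuously. ✓

{w1, w2, w3}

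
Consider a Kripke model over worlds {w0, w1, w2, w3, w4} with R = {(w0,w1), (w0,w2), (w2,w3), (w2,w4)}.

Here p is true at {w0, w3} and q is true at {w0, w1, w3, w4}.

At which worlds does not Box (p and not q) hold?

{w0, w2}

w0: Box (p and not q) is F. ✓
w1: Box (p and not q) is T. ✗
w2: Box (p and not q) is F. ✓
w3: Box (p and not q) is T. ✗
w4: Box (p and not q) is T. ✗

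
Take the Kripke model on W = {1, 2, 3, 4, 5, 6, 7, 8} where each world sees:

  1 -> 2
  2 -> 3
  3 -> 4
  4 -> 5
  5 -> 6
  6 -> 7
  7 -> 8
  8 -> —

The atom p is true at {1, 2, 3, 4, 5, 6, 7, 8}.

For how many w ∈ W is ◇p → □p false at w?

0

1: ◇p is T, □p is T. ✓
2: ◇p is T, □p is T. ✓
3: ◇p is T, □p is T. ✓
4: ◇p is T, □p is T. ✓
5: ◇p is T, □p is T. ✓
6: ◇p is T, □p is T. ✓
7: ◇p is T, □p is T. ✓
8: ◇p is F, □p is T. ✓
Satisfying worlds: {1, 2, 3, 4, 5, 6, 7, 8}.
So ◇p → □p fails at the other 0 worlds.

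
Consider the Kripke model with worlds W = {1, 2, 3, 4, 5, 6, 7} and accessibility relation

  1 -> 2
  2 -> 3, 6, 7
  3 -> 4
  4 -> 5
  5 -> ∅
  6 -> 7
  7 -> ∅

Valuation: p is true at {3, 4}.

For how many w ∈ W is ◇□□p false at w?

1: successors {2}; □□p there: 2:F. ✗
2: successors {3, 6, 7}; □□p there: 3:F, 6:T, 7:T. ✓
3: successors {4}; □□p there: 4:T. ✓
4: successors {5}; □□p there: 5:T. ✓
5: no successors, so ◇□□p fails. ✗
6: successors {7}; □□p there: 7:T. ✓
7: no successors, so ◇□□p fails. ✗
Satisfying worlds: {2, 3, 4, 6}.
So ◇□□p fails at the other 3 worlds.

3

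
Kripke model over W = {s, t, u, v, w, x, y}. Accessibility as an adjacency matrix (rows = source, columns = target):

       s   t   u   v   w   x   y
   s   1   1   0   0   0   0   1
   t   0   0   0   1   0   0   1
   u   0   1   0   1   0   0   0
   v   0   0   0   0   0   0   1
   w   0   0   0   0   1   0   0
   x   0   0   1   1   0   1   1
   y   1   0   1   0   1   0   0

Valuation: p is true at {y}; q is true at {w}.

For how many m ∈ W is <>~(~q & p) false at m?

1

s: successors {s, t, y}; ~(~q & p) there: s:T, t:T, y:F. ✓
t: successors {v, y}; ~(~q & p) there: v:T, y:F. ✓
u: successors {t, v}; ~(~q & p) there: t:T, v:T. ✓
v: successors {y}; ~(~q & p) there: y:F. ✗
w: successors {w}; ~(~q & p) there: w:T. ✓
x: successors {u, v, x, y}; ~(~q & p) there: u:T, v:T, x:T, y:F. ✓
y: successors {s, u, w}; ~(~q & p) there: s:T, u:T, w:T. ✓
Satisfying worlds: {s, t, u, w, x, y}.
So <>~(~q & p) fails at the other 1 world.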